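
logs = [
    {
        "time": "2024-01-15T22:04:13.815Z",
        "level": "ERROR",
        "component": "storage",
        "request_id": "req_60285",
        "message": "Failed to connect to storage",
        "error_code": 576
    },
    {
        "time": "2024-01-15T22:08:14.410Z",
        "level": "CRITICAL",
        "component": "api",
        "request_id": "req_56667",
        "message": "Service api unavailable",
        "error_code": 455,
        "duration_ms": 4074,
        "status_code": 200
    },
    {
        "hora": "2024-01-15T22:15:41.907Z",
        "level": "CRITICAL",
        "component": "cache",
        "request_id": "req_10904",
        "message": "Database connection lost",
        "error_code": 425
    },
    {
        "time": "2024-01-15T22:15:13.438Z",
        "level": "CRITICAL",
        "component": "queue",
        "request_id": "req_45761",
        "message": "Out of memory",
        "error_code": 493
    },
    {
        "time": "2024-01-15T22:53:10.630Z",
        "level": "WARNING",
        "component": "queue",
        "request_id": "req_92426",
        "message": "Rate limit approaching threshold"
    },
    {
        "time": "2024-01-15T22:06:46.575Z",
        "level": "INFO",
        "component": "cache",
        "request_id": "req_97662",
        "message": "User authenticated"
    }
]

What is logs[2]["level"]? "CRITICAL"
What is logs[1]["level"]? "CRITICAL"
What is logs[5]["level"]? "INFO"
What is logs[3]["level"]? "CRITICAL"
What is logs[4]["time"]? "2024-01-15T22:53:10.630Z"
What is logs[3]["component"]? "queue"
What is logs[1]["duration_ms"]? 4074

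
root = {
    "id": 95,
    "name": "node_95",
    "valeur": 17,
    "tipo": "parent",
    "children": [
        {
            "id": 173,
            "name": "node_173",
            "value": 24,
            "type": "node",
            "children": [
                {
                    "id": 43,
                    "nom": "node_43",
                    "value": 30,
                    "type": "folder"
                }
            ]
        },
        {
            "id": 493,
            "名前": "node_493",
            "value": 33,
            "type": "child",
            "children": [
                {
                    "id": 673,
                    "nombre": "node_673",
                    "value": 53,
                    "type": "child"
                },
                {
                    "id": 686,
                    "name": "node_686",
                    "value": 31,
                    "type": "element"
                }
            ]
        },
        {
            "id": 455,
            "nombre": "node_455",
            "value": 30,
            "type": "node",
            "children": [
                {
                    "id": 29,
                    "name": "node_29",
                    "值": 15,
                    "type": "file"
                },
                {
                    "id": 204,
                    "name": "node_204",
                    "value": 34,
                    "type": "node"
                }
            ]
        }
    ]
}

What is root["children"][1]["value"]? 33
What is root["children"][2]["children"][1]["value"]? 34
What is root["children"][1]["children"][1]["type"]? "element"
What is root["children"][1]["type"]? "child"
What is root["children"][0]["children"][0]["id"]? 43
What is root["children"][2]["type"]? "node"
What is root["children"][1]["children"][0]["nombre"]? "node_673"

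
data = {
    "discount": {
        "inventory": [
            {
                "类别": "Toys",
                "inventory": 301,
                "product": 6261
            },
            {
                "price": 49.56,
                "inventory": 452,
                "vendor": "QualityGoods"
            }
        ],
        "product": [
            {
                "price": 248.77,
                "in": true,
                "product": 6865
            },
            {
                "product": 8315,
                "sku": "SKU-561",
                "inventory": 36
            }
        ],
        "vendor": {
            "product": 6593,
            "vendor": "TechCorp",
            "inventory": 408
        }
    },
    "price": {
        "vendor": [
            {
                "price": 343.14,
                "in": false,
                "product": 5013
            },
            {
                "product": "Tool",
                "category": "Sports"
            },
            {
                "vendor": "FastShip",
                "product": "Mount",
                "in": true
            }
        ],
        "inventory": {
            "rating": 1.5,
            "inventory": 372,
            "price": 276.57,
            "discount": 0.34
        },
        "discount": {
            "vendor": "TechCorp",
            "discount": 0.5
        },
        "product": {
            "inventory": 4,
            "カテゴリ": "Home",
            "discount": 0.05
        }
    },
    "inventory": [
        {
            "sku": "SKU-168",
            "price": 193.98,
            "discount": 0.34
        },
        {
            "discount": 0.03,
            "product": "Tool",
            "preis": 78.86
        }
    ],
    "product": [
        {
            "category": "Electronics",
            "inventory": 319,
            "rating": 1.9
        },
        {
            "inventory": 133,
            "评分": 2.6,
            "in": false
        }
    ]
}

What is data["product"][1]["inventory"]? 133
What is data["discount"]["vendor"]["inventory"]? 408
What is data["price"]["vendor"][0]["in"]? False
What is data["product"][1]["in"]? False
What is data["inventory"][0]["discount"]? 0.34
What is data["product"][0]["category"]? "Electronics"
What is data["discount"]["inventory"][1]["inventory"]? 452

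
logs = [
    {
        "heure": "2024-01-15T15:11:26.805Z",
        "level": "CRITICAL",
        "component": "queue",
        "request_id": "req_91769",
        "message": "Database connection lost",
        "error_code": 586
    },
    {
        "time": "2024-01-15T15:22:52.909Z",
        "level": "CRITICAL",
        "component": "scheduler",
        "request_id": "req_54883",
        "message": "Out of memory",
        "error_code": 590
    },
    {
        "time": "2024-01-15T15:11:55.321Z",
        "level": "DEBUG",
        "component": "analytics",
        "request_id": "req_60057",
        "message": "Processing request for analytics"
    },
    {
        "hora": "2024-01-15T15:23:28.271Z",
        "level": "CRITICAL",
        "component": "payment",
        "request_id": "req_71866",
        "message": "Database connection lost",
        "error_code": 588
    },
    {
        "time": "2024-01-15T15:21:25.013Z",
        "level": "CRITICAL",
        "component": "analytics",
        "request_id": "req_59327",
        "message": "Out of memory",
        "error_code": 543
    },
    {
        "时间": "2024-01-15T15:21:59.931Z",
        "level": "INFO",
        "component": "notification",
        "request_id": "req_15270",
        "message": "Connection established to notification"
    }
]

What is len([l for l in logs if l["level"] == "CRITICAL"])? 4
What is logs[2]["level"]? "DEBUG"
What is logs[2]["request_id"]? "req_60057"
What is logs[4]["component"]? "analytics"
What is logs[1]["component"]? "scheduler"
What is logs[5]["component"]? "notification"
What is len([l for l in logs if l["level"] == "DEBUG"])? 1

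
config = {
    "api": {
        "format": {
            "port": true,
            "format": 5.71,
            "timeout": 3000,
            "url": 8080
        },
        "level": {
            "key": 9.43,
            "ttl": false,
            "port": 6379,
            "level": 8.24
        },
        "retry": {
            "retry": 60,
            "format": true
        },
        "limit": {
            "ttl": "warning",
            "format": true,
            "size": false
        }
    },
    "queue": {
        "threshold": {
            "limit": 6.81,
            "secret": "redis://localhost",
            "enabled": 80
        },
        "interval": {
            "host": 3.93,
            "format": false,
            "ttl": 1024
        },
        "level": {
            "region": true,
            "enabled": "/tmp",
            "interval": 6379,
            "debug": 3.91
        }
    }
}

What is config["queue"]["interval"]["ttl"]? 1024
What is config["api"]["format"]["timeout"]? 3000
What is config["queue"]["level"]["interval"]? 6379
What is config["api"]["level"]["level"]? 8.24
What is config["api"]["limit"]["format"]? True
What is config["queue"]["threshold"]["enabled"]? 80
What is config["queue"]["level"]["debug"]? 3.91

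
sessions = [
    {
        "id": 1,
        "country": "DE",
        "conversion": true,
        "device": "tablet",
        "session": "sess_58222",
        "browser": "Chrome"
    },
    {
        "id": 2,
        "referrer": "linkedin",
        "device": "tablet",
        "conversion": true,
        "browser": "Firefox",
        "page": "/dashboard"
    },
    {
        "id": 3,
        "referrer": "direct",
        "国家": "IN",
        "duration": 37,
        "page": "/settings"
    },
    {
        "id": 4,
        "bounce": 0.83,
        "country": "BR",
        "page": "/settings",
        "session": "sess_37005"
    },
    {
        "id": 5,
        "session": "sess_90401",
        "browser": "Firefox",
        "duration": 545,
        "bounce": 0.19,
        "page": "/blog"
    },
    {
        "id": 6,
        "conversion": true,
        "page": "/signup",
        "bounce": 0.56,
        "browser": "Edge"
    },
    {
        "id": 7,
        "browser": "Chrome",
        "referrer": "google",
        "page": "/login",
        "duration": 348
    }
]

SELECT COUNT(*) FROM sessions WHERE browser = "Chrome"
2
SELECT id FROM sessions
[1, 2, 3, 4, 5, 6, 7]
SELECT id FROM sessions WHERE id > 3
[4, 5, 6, 7]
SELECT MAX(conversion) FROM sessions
True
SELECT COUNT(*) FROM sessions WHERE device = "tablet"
2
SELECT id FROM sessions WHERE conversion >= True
[1, 2, 6]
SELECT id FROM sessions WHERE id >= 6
[6, 7]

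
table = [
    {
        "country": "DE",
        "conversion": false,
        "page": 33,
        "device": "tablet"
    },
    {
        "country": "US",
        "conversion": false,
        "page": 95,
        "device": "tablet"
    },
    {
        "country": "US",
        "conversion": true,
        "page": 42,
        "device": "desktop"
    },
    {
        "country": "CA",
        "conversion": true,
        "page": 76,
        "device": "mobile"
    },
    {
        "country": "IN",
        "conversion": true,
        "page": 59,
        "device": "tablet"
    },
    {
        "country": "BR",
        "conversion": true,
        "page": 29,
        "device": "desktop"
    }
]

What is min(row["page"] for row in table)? 29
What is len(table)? 6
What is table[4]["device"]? "tablet"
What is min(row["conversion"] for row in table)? False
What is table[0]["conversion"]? False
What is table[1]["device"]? "tablet"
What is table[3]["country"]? "CA"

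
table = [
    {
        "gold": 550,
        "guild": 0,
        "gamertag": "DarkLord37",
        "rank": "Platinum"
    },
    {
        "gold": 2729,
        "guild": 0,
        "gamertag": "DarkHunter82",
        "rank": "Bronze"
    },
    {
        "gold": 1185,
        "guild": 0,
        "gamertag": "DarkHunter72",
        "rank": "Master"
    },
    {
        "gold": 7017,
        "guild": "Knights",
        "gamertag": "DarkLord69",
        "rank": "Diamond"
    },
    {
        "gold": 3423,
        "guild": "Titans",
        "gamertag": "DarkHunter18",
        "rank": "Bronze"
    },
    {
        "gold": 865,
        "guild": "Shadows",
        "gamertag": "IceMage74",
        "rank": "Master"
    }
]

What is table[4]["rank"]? "Bronze"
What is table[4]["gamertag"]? "DarkHunter18"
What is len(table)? 6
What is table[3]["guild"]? "Knights"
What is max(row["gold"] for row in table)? 7017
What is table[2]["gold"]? 1185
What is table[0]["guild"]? 0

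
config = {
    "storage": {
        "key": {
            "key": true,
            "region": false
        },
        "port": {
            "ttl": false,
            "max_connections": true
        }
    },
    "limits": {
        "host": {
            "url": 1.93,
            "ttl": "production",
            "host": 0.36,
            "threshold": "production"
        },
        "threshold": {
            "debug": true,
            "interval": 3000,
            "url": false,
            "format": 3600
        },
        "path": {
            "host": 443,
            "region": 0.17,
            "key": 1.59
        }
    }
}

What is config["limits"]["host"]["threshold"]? "production"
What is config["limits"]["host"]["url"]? 1.93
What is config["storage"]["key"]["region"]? False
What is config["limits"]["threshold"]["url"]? False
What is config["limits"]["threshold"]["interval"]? 3000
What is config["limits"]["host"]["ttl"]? "production"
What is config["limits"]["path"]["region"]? 0.17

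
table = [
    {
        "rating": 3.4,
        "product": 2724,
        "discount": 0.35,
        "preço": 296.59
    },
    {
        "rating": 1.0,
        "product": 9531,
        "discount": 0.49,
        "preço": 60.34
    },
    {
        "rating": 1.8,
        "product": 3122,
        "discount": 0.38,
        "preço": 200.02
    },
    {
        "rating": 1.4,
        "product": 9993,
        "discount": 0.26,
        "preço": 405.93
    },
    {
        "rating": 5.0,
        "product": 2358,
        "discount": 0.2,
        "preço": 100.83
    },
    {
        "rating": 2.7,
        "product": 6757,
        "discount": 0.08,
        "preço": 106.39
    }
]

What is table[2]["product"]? 3122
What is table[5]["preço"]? 106.39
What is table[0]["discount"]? 0.35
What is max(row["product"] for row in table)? 9993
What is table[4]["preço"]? 100.83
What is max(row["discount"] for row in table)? 0.49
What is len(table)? 6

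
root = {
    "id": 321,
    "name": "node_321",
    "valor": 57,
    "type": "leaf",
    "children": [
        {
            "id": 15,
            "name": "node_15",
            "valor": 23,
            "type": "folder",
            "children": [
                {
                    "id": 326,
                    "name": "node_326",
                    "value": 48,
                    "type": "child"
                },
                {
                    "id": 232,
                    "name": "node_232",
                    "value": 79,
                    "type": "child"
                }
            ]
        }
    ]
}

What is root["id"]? 321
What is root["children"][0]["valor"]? 23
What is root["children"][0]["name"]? "node_15"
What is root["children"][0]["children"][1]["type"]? "child"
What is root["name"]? "node_321"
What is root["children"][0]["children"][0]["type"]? "child"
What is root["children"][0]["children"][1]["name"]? "node_232"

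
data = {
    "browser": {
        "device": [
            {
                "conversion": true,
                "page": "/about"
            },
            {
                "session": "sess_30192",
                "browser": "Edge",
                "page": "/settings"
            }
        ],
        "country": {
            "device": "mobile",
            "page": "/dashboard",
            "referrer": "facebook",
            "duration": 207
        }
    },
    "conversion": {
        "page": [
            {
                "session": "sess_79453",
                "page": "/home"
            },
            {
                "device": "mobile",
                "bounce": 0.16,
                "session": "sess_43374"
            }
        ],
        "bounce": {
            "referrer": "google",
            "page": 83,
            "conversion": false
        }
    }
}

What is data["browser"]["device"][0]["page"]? "/about"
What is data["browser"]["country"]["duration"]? 207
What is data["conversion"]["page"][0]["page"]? "/home"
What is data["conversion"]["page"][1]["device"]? "mobile"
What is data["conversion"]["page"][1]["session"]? "sess_43374"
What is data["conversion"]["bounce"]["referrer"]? "google"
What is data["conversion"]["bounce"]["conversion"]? False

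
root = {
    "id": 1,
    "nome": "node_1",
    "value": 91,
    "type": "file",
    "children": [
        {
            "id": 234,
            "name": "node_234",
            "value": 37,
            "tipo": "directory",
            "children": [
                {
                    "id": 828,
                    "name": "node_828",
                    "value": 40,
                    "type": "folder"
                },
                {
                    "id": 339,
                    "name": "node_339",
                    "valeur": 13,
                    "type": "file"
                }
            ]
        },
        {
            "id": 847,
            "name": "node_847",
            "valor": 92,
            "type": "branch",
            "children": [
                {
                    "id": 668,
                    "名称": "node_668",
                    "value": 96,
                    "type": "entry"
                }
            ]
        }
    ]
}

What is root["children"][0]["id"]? 234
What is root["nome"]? "node_1"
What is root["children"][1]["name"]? "node_847"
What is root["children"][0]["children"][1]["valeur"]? 13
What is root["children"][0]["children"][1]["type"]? "file"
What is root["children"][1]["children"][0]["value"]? 96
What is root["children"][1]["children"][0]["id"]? 668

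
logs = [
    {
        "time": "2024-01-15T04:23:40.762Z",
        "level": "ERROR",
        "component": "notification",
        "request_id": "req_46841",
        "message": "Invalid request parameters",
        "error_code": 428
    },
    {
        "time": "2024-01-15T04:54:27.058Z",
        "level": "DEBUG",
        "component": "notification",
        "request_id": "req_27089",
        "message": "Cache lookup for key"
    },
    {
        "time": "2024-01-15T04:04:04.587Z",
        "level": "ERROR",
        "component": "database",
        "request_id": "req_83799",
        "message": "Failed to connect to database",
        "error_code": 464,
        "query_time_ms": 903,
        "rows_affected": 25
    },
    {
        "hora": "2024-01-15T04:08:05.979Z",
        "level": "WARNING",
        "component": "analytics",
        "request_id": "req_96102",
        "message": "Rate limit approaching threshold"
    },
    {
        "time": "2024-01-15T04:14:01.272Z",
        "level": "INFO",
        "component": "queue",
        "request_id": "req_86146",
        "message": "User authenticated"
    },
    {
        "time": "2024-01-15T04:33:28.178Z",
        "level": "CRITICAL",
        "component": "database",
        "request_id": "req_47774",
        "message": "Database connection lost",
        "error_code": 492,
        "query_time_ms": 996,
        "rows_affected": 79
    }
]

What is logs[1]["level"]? "DEBUG"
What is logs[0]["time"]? "2024-01-15T04:23:40.762Z"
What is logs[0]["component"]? "notification"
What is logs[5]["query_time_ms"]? 996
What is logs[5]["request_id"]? "req_47774"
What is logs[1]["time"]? "2024-01-15T04:54:27.058Z"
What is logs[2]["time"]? "2024-01-15T04:04:04.587Z"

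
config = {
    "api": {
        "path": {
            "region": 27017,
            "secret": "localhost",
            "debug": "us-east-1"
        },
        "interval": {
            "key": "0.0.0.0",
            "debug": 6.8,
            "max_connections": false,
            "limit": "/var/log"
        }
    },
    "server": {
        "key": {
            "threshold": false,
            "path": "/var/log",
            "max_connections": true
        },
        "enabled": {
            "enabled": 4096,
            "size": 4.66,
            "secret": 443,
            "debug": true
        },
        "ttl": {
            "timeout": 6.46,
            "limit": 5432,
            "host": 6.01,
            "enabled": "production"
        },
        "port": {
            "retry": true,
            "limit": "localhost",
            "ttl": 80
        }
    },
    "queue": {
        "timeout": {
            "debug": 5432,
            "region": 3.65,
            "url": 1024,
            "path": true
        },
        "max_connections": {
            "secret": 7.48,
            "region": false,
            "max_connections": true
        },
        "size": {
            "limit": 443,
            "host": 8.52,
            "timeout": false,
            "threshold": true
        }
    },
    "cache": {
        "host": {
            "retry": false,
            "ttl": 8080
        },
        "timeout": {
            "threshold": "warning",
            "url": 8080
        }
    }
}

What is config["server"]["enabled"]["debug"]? True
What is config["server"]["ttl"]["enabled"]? "production"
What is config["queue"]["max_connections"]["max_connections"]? True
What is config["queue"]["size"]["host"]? 8.52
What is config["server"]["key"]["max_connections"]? True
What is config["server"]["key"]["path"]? "/var/log"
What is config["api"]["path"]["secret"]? "localhost"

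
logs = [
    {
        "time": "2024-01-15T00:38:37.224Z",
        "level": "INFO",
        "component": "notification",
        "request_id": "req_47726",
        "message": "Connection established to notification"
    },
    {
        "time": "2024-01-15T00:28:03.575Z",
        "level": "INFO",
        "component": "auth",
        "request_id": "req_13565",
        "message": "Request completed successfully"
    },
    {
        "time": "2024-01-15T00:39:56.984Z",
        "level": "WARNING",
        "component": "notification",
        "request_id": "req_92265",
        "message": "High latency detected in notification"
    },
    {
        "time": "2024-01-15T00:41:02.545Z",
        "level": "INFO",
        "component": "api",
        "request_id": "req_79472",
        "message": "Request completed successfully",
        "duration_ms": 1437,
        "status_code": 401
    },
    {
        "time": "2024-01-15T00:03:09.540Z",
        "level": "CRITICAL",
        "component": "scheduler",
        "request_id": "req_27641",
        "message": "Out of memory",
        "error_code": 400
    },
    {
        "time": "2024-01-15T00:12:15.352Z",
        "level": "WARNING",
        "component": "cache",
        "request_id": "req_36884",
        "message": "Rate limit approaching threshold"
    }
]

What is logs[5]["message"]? "Rate limit approaching threshold"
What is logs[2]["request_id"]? "req_92265"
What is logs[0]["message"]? "Connection established to notification"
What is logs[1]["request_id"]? "req_13565"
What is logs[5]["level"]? "WARNING"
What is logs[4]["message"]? "Out of memory"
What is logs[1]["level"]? "INFO"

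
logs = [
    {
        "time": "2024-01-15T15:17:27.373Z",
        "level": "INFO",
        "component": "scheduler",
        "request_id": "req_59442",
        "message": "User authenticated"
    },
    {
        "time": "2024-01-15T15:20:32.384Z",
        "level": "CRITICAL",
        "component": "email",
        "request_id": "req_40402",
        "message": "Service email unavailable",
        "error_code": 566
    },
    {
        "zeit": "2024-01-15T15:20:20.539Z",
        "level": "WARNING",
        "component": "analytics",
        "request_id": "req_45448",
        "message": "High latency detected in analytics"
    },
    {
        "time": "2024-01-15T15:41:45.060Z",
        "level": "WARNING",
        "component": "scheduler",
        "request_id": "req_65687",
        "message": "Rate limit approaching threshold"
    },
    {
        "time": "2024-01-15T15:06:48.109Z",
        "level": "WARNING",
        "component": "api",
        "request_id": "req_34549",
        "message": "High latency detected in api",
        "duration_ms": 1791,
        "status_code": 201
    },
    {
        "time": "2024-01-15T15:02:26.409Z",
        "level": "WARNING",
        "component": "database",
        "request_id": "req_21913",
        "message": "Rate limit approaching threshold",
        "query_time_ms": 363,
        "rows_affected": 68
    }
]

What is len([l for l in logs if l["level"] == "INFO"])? 1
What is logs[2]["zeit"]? "2024-01-15T15:20:20.539Z"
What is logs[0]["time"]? "2024-01-15T15:17:27.373Z"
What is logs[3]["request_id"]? "req_65687"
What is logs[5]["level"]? "WARNING"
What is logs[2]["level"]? "WARNING"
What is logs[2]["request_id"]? "req_45448"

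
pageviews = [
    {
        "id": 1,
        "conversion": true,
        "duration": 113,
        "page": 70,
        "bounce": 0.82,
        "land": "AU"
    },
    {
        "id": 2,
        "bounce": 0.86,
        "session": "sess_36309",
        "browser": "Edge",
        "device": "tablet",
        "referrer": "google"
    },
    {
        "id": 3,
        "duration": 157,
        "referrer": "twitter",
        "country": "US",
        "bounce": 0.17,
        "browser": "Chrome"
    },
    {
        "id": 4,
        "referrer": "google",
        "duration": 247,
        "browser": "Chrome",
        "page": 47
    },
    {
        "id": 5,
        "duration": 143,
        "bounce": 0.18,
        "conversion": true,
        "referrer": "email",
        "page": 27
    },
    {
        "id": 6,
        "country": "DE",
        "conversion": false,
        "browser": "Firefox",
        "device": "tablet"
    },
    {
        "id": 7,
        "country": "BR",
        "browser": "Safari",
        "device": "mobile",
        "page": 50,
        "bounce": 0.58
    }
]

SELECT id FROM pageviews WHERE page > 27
[1, 4, 7]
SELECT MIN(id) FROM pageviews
1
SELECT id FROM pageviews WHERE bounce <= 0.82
[1, 3, 5, 7]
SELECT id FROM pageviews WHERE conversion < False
[]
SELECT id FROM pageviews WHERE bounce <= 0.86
[1, 2, 3, 5, 7]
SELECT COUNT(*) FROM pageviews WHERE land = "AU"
1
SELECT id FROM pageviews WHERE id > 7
[]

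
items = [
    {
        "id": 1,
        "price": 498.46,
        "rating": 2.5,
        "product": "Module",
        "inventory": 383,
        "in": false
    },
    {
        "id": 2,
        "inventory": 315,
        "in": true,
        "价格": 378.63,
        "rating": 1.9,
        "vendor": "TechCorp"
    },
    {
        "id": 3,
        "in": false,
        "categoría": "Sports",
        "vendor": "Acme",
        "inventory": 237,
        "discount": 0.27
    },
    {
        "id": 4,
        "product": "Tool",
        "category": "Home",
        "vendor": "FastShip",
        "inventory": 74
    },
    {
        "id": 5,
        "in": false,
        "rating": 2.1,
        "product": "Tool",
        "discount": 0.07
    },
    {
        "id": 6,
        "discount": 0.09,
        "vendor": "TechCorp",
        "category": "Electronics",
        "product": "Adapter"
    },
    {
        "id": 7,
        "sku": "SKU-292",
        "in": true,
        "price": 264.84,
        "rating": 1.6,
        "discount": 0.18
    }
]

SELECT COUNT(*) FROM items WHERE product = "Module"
1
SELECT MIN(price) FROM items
264.84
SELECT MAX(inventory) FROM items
383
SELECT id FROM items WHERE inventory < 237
[4]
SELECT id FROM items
[1, 2, 3, 4, 5, 6, 7]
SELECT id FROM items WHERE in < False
[]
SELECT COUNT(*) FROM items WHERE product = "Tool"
2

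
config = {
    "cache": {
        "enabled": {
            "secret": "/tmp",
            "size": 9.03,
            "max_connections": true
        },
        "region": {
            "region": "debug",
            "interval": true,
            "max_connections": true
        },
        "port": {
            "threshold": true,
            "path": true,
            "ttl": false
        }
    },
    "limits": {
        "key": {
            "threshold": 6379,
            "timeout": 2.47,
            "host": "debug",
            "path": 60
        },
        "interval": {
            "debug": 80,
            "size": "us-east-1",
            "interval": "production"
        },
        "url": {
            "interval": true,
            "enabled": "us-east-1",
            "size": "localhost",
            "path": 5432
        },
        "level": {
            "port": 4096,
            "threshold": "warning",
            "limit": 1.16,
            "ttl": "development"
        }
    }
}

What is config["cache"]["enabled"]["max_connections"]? True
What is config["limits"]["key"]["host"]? "debug"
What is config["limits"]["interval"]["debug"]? 80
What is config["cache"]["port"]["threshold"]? True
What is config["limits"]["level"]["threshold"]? "warning"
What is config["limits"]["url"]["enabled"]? "us-east-1"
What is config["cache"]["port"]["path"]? True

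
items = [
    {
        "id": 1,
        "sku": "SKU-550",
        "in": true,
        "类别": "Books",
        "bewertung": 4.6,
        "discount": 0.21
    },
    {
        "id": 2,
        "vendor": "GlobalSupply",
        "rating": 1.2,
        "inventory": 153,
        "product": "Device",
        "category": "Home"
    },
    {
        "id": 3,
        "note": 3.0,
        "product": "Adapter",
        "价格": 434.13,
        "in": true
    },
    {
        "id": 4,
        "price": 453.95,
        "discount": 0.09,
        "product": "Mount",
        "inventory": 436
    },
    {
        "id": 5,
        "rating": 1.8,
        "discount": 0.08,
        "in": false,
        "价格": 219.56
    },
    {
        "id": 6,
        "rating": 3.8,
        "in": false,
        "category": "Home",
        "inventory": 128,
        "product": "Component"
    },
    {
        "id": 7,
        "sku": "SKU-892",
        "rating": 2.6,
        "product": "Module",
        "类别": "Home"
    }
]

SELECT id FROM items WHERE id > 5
[6, 7]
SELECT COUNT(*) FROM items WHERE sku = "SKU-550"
1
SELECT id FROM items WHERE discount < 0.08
[]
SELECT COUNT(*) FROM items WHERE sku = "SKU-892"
1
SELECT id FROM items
[1, 2, 3, 4, 5, 6, 7]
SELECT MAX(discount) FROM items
0.21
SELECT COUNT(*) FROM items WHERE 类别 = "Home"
1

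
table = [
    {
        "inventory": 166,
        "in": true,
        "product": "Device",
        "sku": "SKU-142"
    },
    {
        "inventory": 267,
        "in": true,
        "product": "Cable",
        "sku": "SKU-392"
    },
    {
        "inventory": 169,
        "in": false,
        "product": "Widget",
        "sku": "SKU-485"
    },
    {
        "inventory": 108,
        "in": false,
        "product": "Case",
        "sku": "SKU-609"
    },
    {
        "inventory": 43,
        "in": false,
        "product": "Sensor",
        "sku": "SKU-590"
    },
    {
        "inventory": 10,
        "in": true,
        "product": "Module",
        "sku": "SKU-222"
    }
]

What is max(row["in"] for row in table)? True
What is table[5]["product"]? "Module"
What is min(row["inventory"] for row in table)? 10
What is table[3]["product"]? "Case"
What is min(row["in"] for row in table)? False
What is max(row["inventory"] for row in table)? 267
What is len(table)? 6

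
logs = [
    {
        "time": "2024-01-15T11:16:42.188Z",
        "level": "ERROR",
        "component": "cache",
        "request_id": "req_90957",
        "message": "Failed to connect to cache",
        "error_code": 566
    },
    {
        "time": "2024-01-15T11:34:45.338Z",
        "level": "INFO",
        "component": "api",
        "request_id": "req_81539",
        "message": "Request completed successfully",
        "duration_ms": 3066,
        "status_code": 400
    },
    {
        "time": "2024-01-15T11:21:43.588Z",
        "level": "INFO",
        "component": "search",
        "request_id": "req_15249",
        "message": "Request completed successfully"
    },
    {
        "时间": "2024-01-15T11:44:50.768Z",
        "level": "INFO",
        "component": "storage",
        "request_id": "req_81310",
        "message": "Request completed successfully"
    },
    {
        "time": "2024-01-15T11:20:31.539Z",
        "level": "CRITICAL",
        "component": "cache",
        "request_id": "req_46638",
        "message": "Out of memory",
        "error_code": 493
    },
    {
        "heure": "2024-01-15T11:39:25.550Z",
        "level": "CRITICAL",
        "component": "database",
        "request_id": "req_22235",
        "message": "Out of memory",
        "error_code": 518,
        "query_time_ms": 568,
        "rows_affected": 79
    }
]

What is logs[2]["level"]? "INFO"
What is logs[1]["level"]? "INFO"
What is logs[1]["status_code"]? 400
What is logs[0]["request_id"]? "req_90957"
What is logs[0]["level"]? "ERROR"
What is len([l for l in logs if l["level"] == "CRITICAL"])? 2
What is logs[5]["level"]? "CRITICAL"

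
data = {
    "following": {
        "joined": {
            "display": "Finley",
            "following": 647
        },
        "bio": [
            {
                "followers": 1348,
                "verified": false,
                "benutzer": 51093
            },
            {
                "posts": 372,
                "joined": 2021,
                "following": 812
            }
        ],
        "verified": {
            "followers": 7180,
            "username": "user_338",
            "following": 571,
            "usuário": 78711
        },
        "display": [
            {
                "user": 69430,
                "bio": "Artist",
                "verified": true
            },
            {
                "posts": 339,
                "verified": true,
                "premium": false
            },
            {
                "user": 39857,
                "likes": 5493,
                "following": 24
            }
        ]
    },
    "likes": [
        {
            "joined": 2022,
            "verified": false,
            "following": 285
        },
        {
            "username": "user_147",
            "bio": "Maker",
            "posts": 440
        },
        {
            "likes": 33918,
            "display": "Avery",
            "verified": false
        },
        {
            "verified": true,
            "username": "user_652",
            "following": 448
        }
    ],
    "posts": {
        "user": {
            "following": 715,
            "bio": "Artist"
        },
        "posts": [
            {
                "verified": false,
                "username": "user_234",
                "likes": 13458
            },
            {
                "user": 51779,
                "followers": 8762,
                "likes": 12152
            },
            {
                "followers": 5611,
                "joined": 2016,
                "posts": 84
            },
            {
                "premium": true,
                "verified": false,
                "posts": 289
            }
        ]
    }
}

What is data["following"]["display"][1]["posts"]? 339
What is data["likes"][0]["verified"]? False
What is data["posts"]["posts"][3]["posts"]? 289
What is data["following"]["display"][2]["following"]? 24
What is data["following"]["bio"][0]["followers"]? 1348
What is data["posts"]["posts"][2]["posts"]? 84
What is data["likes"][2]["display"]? "Avery"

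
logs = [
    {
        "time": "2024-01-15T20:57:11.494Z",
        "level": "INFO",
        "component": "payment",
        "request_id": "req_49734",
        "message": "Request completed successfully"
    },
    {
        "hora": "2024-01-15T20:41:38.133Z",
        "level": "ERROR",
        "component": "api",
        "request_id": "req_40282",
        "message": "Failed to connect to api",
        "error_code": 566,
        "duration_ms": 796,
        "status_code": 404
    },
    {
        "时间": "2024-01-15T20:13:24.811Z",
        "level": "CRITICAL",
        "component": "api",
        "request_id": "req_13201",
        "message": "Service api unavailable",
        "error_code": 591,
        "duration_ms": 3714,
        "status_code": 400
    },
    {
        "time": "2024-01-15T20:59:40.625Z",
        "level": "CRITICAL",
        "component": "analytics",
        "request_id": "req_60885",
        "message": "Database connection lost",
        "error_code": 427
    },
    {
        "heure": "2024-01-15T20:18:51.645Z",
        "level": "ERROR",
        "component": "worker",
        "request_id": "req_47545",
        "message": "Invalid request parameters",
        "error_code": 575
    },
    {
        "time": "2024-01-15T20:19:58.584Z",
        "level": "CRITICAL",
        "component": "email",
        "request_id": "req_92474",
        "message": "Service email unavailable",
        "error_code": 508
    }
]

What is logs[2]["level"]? "CRITICAL"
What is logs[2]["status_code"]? 400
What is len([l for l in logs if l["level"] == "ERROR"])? 2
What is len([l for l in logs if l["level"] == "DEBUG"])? 0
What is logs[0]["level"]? "INFO"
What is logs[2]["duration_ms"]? 3714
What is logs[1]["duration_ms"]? 796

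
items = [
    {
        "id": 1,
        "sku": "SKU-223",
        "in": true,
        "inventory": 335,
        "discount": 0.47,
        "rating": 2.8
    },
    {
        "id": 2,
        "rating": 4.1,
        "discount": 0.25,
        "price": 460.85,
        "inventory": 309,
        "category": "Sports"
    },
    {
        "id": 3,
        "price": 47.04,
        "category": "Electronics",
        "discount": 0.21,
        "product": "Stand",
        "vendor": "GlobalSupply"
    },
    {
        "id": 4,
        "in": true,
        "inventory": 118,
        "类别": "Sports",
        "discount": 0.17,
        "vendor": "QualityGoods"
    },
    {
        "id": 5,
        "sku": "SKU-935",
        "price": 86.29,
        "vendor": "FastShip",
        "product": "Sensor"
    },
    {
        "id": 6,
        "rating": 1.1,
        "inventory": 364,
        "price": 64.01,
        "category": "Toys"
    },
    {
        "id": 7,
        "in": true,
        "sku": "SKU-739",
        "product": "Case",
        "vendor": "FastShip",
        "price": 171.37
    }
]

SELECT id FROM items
[1, 2, 3, 4, 5, 6, 7]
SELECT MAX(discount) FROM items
0.47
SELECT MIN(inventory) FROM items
118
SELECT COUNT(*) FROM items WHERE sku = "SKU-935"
1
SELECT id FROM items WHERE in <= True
[1, 4, 7]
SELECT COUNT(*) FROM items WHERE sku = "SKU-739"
1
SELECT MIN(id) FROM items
1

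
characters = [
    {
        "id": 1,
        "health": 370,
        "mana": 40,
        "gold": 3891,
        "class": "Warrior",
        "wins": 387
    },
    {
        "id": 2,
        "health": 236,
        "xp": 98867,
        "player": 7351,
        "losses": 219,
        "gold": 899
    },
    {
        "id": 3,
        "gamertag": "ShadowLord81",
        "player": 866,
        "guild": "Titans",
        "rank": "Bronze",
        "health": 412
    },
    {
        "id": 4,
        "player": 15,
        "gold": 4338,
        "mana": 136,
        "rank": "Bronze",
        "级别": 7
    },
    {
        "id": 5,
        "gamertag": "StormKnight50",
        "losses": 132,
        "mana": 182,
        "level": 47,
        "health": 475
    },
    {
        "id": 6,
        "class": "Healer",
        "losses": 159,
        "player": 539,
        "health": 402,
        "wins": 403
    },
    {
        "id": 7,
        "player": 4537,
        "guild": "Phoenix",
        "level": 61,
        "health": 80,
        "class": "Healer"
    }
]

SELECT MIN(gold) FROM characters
899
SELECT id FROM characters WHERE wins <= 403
[1, 6]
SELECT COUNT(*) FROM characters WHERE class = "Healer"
2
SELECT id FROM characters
[1, 2, 3, 4, 5, 6, 7]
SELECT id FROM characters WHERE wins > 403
[]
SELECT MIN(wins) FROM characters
387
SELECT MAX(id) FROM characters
7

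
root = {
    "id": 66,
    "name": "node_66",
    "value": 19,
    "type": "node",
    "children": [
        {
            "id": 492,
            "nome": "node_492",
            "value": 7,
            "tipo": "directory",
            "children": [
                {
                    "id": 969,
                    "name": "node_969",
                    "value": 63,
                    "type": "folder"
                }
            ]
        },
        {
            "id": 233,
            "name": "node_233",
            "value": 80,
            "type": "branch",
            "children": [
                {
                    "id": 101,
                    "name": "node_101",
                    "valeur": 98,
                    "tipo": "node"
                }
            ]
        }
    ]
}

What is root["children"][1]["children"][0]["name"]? "node_101"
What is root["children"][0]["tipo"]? "directory"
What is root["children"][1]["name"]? "node_233"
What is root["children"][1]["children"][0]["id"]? 101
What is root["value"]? 19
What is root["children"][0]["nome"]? "node_492"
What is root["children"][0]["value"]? 7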